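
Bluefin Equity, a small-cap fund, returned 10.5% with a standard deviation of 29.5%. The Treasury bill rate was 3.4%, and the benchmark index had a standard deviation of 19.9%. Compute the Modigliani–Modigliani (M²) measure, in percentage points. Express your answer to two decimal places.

8.19

Sharpe = (Rp − Rf) / σp = (10.5% − 3.4%) / 29.5% = 0.2407
M² = Rf + Sharpe × σm = 3.4% + 0.2407 × 19.9% = 8.1899%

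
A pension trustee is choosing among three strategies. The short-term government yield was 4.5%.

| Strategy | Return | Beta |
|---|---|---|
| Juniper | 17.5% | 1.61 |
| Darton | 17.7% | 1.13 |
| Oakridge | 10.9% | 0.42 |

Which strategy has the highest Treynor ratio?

Oakridge

Juniper: Treynor = (17.5% − 4.5%) / 1.61 = 8.075
Darton: Treynor = (17.7% − 4.5%) / 1.13 = 11.681
Oakridge: Treynor = (10.9% − 4.5%) / 0.42 = 15.238
Highest: Oakridge (15.238).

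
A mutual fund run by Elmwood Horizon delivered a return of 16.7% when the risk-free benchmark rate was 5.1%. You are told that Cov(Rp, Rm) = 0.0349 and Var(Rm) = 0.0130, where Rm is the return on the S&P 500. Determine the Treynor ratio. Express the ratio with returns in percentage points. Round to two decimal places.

β = Cov / Var = 0.0349 / 0.0130 = 2.6846
Treynor = (Rp − Rf) / β = (16.7% − 5.1%) / 2.6846 = 11.60 / 2.6846 = 4.3209

4.32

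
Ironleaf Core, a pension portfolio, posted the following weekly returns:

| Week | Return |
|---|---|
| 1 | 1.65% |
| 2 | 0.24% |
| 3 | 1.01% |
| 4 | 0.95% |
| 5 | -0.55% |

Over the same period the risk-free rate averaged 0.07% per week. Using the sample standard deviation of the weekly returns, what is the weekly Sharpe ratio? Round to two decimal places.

Mean return r̄ = 3.300 / 5 = 0.6600%
Sample σ = √[Σ(r − r̄)² / 4] = √[2.8272 / 4] = √0.7068 = 0.8407%
Sharpe = (r̄ − rf) / σ = (0.6600 − 0.07) / 0.8407 = 0.5900 / 0.8407 = 0.7018

0.70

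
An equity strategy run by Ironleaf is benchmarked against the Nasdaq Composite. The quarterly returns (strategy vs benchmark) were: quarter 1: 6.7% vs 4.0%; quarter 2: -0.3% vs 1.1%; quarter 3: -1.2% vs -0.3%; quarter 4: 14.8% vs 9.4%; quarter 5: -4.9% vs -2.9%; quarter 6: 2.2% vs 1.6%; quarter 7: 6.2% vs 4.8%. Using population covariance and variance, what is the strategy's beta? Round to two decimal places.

r̄p = 3.3571%,  r̄m = 2.5286%
Cov = Σ(rp − r̄p)(rm − r̄m) / 7 = 22.0027
Var(rm) = Σ(rm − r̄m)² / 7 = 13.5592
β = Cov / Var = 22.0027 / 13.5592 = 1.6227

1.62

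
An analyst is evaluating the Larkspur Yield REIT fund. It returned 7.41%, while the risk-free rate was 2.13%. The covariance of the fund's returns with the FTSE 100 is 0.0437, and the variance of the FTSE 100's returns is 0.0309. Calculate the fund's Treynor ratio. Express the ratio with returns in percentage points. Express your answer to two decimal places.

β = Cov / Var = 0.0437 / 0.0309 = 1.4142
Treynor = (Rp − Rf) / β = (7.41% − 2.13%) / 1.4142 = 5.28 / 1.4142 = 3.7336

3.73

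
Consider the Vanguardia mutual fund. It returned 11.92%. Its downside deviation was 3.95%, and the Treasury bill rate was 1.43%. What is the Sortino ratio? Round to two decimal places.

2.66

Sortino = (Rp − Rf) / σd = (11.92% − 1.43%) / 3.95% = 10.49% / 3.95% = 2.6557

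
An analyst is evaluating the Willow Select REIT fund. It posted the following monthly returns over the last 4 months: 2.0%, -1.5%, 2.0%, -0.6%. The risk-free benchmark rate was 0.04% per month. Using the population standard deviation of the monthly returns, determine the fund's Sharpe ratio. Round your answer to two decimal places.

0.28

r̄ = (2 − 1.5 + 2 − 0.6) / 4 = 0.4750%
Σ(r − r̄)² = (2 − 0.4750)² + (-1.5 − 0.4750)² + … = 9.7075
population σ = √(9.7075 / 4) = √2.4269 = 1.5579%
Sharpe = (r̄ − rf) / σ = (0.4750 − 0.04) / 1.5579 = 0.4350 / 1.5579 = 0.2792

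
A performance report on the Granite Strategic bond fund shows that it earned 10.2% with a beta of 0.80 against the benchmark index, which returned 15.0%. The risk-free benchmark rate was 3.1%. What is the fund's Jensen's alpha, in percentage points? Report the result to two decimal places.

CAPM expected return = Rf + β(Rm − Rf) = 3.1% + 0.80 × (15.0% − 3.1%) = 3.1 + 0.80 × 11.90 = 12.6200%
Jensen's α = Rp − E[R] = 10.2% − 12.6200% = -2.4200

-2.42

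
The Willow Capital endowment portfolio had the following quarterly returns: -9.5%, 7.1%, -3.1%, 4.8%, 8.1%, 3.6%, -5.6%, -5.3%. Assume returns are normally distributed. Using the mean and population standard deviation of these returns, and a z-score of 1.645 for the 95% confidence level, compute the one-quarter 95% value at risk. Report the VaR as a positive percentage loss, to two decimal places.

r̄ = (-9.5 + 7.1 − 3.1 + 4.8 + 8.1 + 3.6 − 5.6 − 5.3) / 8 = 0.10 / 8 = 0.0125%
Σ(r − r̄)² = (-9.5 − 0.0125)² + (7.1 − 0.0125)² + … = 311.3288
population σ = √(311.3288 / 8) = √38.9161 = 6.2383%
VaR = −(r̄ − z·σ) = −(0.0125 − 1.645 × 6.2383) = −(-10.2495) = 10.2495%

10.25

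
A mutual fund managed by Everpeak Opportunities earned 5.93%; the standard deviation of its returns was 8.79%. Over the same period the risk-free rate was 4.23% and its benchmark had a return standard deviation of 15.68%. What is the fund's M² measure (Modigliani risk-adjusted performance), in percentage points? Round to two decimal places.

7.26

Sharpe = (Rp − Rf) / σp = (5.93% − 4.23%) / 8.79% = 0.1934
M² = Rf + Sharpe × σm = 4.23% + 0.1934 × 15.68% = 7.2625%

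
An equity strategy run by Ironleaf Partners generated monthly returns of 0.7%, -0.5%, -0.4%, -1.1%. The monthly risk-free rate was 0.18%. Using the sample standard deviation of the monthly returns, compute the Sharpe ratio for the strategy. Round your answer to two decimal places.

-0.67

μ = (0.7 − 0.5 − 0.4 − 1.1) / 4 = -0.3250%
Σ(r − μ)² = 1.6875; sample σ = √(1.6875/3) = 0.7500%
Sharpe = (μ − rf) / σ = (-0.3250 − 0.18) / 0.7500 = -0.5050 / 0.7500 = -0.6733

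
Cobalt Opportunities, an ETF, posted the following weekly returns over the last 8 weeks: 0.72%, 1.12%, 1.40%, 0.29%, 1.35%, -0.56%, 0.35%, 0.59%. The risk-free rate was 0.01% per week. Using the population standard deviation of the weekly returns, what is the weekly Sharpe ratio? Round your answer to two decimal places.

1.06

r̄ = (0.72 + 1.12 + 1.4 + 0.29 + 1.35 − 0.56 + 0.35 + 0.59) / 8 = 5.260 / 8 = 0.6575%
Σ(r − r̄)² = 2.9652; population σ = √(2.9652/8) = 0.6088%
Sharpe = (r̄ − rf) / σ = (0.6575 − 0.01) / 0.6088 = 0.6475 / 0.6088 = 1.0636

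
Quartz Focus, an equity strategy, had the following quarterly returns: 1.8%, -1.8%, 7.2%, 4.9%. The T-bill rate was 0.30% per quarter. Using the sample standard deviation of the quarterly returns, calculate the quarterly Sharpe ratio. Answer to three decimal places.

0.698

Mean return r̄ = 12.10 / 4 = 3.0250%
Sample std dev = √[45.7275 / 3] = 3.9042%
Sharpe = (r̄ − rf) / σ = (3.0250 − 0.3) / 3.9042 = 2.7250 / 3.9042 = 0.6980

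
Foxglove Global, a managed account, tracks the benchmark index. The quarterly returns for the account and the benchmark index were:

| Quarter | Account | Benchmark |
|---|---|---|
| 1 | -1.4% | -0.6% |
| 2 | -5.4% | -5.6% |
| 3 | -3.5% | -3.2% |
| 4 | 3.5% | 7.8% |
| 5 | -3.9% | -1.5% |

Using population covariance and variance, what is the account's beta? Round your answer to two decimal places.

r̄p = -2.1400%,  r̄m = -0.6200%
Cov = Σ(rp − r̄p)(rm − r̄m) / 5 = 13.7592
Var(rm) = Σ(rm − r̄m)² / 5 = 20.6256
β = Cov / Var = 13.7592 / 20.6256 = 0.6671

0.67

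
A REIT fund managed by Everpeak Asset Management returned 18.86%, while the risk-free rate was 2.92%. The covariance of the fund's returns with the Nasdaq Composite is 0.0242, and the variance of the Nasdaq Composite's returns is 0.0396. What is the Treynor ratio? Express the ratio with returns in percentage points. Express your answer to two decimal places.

β = Cov / Var = 0.0242 / 0.0396 = 0.6111
Treynor = (Rp − Rf) / β = (18.86% − 2.92%) / 0.6111 = 15.94 / 0.6111 = 26.0841

26.08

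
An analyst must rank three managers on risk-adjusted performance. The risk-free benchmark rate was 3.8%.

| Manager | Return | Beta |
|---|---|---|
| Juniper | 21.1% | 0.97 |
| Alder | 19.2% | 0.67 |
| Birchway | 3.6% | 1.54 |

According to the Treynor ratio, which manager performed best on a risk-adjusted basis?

Alder

Juniper: Treynor = (21.1% − 3.8%) / 0.97 = 17.835
Alder: Treynor = (19.2% − 3.8%) / 0.67 = 22.985
Birchway: Treynor = (3.6% − 3.8%) / 1.54 = -0.130
Highest: Alder (22.985).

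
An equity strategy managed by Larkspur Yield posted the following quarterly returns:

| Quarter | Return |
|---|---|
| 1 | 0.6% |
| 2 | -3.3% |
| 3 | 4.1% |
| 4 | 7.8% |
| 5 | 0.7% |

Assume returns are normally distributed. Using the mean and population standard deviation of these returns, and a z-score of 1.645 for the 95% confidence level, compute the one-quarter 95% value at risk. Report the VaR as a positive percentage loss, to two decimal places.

4.17

r̄ = (0.6 − 3.3 + 4.1 + 7.8 + 0.7) / 5 = 1.9800%
Σ(r − r̄)² = (0.6 − 1.9800)² + (-3.3 − 1.9800)² + (4.1 − 1.9800)² + … = 69.7880
σ = √[69.7880 / 5] = 3.7360%
VaR = −(r̄ − z·σ) = −(1.9800 − 1.645 × 3.7360) = −(-4.1657) = 4.1657%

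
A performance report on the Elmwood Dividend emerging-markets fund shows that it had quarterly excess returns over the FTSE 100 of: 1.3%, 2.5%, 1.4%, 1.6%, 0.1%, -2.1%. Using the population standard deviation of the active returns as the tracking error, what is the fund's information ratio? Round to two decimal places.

0.54

Mean return r̄ = 4.80 / 6 = 0.8000%
Population std dev = √[13.0400 / 6] = 1.4742%
IR = r̄ / tracking error = 0.8000 / 1.4742 = 0.5427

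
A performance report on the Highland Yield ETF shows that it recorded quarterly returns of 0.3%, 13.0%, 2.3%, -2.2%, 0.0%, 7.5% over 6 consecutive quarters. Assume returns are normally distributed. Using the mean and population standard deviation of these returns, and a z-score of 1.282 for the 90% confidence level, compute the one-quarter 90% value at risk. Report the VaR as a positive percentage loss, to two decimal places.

3.19

r̄ = (0.3 + 13 + 2.3 − 2.2 + 0 + 7.5) / 6 = 3.4833%
Population σ = √[Σ(r − r̄)² / 6] = √[162.6683 / 6] = √27.1114 = 5.2069%
VaR = −(r̄ − z·σ) = −(3.4833 − 1.282 × 5.2069) = −(-3.1919) = 3.1919%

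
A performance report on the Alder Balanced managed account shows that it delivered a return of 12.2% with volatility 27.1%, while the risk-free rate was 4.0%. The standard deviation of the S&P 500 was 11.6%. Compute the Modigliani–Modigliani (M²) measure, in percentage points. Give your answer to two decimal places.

7.51

Sharpe = (Rp − Rf) / σp = (12.2% − 4.0%) / 27.1% = 0.3026
M² = Rf + Sharpe × σm = 4.0% + 0.3026 × 11.6% = 7.5102%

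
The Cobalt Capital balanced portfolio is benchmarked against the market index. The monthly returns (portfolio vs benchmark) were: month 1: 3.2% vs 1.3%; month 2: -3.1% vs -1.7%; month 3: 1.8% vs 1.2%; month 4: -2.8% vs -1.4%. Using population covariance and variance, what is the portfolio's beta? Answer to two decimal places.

1.95

r̄p = -0.2250%,  r̄m = -0.1500%
Cov = Σ(rp − r̄p)(rm − r̄m) / 4 = 3.8438
Var(rm) = Σ(rm − r̄m)² / 4 = 1.9725
β = Cov / Var = 3.8438 / 1.9725 = 1.9487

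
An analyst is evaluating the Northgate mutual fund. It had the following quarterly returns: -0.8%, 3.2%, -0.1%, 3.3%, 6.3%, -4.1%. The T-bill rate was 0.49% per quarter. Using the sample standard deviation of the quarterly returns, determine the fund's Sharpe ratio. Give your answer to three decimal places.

0.219

Mean return μ = 7.80 / 6 = 1.3000%
Sample std dev = √[68.1400 / 5] = 3.6916%
Sharpe = (μ − rf) / σ = (1.3000 − 0.49) / 3.6916 = 0.8100 / 3.6916 = 0.2194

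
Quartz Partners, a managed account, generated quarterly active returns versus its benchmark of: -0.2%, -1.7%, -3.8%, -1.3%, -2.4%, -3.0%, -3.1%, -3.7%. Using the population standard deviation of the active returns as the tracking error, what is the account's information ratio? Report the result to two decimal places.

Mean return μ = -19.20 / 8 = -2.4000%
Population std dev = √[11.0400 / 8] = 1.1747%
IR = μ / tracking error = -2.4000 / 1.1747 = -2.0431

-2.04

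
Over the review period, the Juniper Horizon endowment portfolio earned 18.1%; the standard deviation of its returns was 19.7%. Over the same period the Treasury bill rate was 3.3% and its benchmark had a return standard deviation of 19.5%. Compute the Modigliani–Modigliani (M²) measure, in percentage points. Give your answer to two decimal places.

Sharpe = (Rp − Rf) / σp = (18.1% − 3.3%) / 19.7% = 0.7513
M² = Rf + Sharpe × σm = 3.3% + 0.7513 × 19.5% = 17.9504%

17.95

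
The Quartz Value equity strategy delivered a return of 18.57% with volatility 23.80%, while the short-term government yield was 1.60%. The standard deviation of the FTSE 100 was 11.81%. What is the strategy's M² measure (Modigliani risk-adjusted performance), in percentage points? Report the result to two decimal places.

10.02

Sharpe = (Rp − Rf) / σp = (18.57% − 1.60%) / 23.80% = 0.7130
M² = Rf + Sharpe × σm = 1.60% + 0.7130 × 11.81% = 10.0205%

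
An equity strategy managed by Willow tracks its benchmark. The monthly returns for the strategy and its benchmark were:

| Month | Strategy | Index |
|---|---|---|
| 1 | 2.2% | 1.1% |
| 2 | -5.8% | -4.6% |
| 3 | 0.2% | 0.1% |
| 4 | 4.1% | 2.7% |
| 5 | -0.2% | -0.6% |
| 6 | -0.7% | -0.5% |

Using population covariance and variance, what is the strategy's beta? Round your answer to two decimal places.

r̄p = -0.0333%,  r̄m = -0.3000%
Cov = Σ(rp − r̄p)(rm − r̄m) / 6 = 6.7667
Var(rm) = Σ(rm − r̄m)² / 6 = 4.9567
β = Cov / Var = 6.7667 / 4.9567 = 1.3652

1.37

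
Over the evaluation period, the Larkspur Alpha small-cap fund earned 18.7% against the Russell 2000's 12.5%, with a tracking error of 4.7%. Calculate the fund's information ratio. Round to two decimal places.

IR = (Rp − Rb) / TE = (18.7% − 12.5%) / 4.7% = 6.20% / 4.7% = 1.3191

1.32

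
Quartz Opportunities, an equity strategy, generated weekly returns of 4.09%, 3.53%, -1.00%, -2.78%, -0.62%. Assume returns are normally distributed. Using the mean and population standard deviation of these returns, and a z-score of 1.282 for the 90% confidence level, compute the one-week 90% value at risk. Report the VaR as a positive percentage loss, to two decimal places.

r̄ = (4.09 + 3.53 − 1 − 2.78 − 0.62) / 5 = 3.220 / 5 = 0.6440%
Σ(r − r̄)² = (4.09 − 0.6440)² + (3.53 − 0.6440)² + … = 36.2281
σ = √[36.2281 / 5] = 2.6918%
VaR = −(r̄ − z·σ) = −(0.6440 − 1.282 × 2.6918) = −(-2.8069) = 2.8069%

2.81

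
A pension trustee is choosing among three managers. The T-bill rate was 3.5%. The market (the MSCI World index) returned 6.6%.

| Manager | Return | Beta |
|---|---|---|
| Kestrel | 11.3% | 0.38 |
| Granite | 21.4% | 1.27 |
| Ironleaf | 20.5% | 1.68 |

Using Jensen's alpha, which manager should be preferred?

Granite

Kestrel: α = 11.3% − [3.5% + 0.38 × (6.6% − 3.5%)] = 6.622
Granite: α = 21.4% − [3.5% + 1.27 × (6.6% − 3.5%)] = 13.963
Ironleaf: α = 20.5% − [3.5% + 1.68 × (6.6% − 3.5%)] = 11.792
Highest: Granite (13.963).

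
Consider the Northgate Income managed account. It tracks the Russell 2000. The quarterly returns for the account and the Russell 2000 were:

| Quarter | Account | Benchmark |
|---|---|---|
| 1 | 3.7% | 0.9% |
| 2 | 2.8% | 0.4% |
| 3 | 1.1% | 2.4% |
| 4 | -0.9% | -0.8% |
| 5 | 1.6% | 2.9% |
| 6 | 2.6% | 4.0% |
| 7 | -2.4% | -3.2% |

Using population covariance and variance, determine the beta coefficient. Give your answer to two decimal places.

r̄p = 1.2143%,  r̄m = 0.9429%
Cov = Σ(rp − r̄p)(rm − r̄m) / 7 = 3.2165
Var(rm) = Σ(rm − r̄m)² / 7 = 5.1139
β = Cov / Var = 3.2165 / 5.1139 = 0.6290

0.63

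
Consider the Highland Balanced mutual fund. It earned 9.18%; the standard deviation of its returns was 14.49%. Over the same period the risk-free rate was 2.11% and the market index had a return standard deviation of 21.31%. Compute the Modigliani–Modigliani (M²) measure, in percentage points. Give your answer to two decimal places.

12.51

Sharpe = (Rp − Rf) / σp = (9.18% − 2.11%) / 14.49% = 0.4879
M² = Rf + Sharpe × σm = 2.11% + 0.4879 × 21.31% = 12.5071%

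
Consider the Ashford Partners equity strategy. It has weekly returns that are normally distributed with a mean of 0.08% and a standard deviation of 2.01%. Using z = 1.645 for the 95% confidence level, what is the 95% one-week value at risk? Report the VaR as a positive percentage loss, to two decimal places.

3.23

VaR (as % loss) = −(μ − z·σ) = −(0.08% − 1.645 × 2.01%) = −(-3.22645%) = 3.22645%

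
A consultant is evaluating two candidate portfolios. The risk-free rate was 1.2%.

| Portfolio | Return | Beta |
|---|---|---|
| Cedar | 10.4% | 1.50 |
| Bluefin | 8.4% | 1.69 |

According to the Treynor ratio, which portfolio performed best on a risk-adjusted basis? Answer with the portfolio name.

Cedar

Cedar: Treynor = (10.4% − 1.2%) / 1.50 = 6.133
Bluefin: Treynor = (8.4% − 1.2%) / 1.69 = 4.260
Highest: Cedar (6.133).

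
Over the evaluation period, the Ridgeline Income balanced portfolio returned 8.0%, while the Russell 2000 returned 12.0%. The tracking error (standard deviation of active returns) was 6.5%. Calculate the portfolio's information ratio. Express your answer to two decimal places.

-0.62

IR = (Rp − Rb) / TE = (8.0% − 12.0%) / 6.5% = -4.00% / 6.5% = -0.6154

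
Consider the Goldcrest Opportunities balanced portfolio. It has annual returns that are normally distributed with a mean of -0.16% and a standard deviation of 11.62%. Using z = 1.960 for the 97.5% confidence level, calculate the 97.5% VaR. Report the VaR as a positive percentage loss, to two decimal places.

22.94

VaR (as % loss) = −(μ − z·σ) = −(-0.16% − 1.960 × 11.62%) = −(-22.9352%) = 22.9352%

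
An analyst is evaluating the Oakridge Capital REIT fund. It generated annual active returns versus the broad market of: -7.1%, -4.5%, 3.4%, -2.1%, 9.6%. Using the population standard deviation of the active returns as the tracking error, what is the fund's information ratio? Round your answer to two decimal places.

-0.02

μ = (-7.1 − 4.5 + 3.4 − 2.1 + 9.6) / 5 = -0.70 / 5 = -0.1400%
Population σ = √[Σ(r − μ)² / 5] = √[178.6920 / 5] = √35.7384 = 5.9782%
IR = μ / tracking error = -0.1400 / 5.9782 = -0.0234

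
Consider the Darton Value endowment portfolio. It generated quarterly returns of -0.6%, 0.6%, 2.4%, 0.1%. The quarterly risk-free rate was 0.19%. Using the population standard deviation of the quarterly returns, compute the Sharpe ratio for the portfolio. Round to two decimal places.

r̄ = (-0.6 + 0.6 + 2.4 + 0.1) / 4 = 2.50 / 4 = 0.6250%
Population std dev = √[4.9275 / 4] = 1.1099%
Sharpe = (r̄ − rf) / σ = (0.6250 − 0.19) / 1.1099 = 0.4350 / 1.1099 = 0.3919

0.39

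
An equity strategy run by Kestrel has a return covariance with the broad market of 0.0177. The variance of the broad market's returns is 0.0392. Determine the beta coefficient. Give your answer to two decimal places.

β = Cov(Rp, Rm) / Var(Rm) = 0.0177 / 0.0392 = 0.4515

0.45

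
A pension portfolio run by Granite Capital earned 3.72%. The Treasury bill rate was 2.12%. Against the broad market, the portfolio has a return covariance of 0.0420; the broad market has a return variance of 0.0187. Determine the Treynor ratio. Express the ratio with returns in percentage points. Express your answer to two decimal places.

β = Cov / Var = 0.0420 / 0.0187 = 2.2460
Treynor = (Rp − Rf) / β = (3.72% − 2.12%) / 2.2460 = 1.60 / 2.2460 = 0.7124

0.71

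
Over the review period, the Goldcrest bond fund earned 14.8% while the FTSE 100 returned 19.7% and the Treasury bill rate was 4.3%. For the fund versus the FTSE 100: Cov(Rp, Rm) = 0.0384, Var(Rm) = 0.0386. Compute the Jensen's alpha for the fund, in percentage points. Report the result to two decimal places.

β = Cov / Var = 0.0384 / 0.0386 = 0.9948
E[R] = Rf + β(Rm − Rf) = 4.3% + 0.9948 × (19.7% − 4.3%) = 19.6199%
α = Rp − E[R] = 14.8% − 19.6199% = -4.8199

-4.82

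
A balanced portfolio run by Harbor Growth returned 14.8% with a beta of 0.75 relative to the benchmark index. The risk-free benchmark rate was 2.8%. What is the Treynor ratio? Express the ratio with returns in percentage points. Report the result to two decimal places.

16.00

Treynor = (Rp − Rf) / β = (14.8% − 2.8%) / 0.75 = 12.00 / 0.75 = 16.0000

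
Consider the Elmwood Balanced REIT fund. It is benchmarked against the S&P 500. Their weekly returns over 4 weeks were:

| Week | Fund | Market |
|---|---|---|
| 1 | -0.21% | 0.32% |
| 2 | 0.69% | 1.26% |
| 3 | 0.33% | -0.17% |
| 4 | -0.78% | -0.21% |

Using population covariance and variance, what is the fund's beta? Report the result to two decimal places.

r̄p = 0.0075%,  r̄m = 0.3000%
Cov = Σ(rp − r̄p)(rm − r̄m) / 4 = 0.2252
Var(rm) = Σ(rm − r̄m)² / 4 = 0.3508
β = Cov / Var = 0.2252 / 0.3508 = 0.6420

0.64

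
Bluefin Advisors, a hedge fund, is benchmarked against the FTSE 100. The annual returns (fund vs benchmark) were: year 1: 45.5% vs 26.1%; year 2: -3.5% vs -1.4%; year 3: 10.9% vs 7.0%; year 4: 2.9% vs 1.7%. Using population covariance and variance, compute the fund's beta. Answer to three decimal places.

r̄p = 13.9500%,  r̄m = 8.3500%
Cov = Σ(rp − r̄p)(rm − r̄m) / 4 = 201.9375
Var(rm) = Σ(rm − r̄m)² / 4 = 114.0425
β = Cov / Var = 201.9375 / 114.0425 = 1.7707

1.771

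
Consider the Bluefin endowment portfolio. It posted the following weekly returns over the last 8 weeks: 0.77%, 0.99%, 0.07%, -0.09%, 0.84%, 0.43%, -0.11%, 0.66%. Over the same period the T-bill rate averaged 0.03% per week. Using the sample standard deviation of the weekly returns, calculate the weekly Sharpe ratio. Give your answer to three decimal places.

Mean return r̄ = 3.560 / 8 = 0.4450%
Σ(r − r̄)² = 1.3400; sample σ = √(1.3400/7) = 0.4375%
Sharpe = (r̄ − rf) / σ = (0.4450 − 0.03) / 0.4375 = 0.4150 / 0.4375 = 0.9486

0.949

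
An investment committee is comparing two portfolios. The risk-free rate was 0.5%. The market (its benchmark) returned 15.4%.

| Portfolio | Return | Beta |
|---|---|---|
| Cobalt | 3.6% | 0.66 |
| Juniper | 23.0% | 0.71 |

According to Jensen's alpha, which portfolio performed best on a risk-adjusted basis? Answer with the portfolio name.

Juniper

Cobalt: α = 3.6% − [0.5% + 0.66 × (15.4% − 0.5%)] = -6.734
Juniper: α = 23.0% − [0.5% + 0.71 × (15.4% − 0.5%)] = 11.921
Highest: Juniper (11.921).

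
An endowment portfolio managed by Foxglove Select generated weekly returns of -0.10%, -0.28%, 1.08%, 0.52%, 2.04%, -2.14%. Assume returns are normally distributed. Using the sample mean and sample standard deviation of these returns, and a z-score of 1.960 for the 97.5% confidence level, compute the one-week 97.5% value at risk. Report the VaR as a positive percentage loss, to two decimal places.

μ = (-0.1 − 0.28 + 1.08 + 0.52 + 2.04 − 2.14) / 6 = 1.120 / 6 = 0.1867%
Σ(r − μ)² = (-0.1 − 0.1867)² + (-0.28 − 0.1867)² + (1.08 − 0.1867)² + … = 10.0573
σ = √[10.0573 / 5] = 1.4183%
VaR = −(μ − z·σ) = −(0.1867 − 1.960 × 1.4183) = −(-2.5932) = 2.5932%

2.59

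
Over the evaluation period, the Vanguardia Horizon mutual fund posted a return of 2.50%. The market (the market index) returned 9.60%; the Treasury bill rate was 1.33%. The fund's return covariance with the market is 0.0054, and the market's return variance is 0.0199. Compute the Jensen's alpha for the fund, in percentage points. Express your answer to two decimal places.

-1.07

β = Cov / Var = 0.0054 / 0.0199 = 0.2714
E[R] = Rf + β(Rm − Rf) = 1.33% + 0.2714 × (9.60% − 1.33%) = 3.5745%
α = Rp − E[R] = 2.50% − 3.5745% = -1.0745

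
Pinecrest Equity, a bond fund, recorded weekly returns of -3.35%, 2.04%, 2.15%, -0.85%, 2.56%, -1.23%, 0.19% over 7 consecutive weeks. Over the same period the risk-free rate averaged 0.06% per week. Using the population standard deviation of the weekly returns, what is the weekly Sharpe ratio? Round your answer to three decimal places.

0.077

r̄ = (-3.35 + 2.04 + 2.15 − 0.85 + 2.56 − 1.23 + 0.19) / 7 = 1.510 / 7 = 0.2157%
Σ(r − r̄)² = (-3.35 − 0.2157)² + (2.04 − 0.2157)² + … = 28.5060
σ = √[28.5060 / 7] = 2.0180%
Sharpe = (r̄ − rf) / σ = (0.2157 − 0.06) / 2.0180 = 0.1557 / 2.0180 = 0.0772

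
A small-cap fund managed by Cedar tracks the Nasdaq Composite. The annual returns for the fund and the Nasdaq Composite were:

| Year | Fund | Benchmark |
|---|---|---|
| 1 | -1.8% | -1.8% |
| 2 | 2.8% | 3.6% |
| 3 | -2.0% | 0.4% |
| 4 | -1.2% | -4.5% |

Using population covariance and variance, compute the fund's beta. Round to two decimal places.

0.47

r̄p = -0.5500%,  r̄m = -0.5750%
Cov = Σ(rp − r̄p)(rm − r̄m) / 4 = 4.1638
Var(rm) = Σ(rm − r̄m)² / 4 = 8.8219
β = Cov / Var = 4.1638 / 8.8219 = 0.4720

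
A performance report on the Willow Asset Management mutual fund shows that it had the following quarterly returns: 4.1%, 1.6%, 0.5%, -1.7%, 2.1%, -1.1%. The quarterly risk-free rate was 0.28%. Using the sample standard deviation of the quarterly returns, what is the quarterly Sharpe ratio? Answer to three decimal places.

0.296

μ = (4.1 + 1.6 + 0.5 − 1.7 + 2.1 − 1.1) / 6 = 0.9167%
Sample σ = √[Σ(r − μ)² / 5] = √[23.0883 / 5] = √4.6177 = 2.1489%
Sharpe = (μ − rf) / σ = (0.9167 − 0.28) / 2.1489 = 0.6367 / 2.1489 = 0.2963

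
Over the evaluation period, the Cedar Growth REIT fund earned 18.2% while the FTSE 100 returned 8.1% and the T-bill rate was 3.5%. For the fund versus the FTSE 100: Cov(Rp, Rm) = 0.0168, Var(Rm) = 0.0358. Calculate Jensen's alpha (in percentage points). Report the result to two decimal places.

12.54

β = Cov / Var = 0.0168 / 0.0358 = 0.4693
E[R] = Rf + β(Rm − Rf) = 3.5% + 0.4693 × (8.1% − 3.5%) = 5.6588%
α = Rp − E[R] = 18.2% − 5.6588% = 12.5412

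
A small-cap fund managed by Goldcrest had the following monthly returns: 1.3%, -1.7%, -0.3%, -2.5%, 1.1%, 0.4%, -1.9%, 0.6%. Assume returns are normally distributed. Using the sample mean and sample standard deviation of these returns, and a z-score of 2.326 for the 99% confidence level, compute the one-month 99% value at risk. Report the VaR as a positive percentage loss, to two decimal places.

3.80

r̄ = (1.3 − 1.7 − 0.3 − 2.5 + 1.1 + 0.4 − 1.9 + 0.6) / 8 = -3.00 / 8 = -0.3750%
Sample std dev = √[15.1350 / 7] = 1.4704%
VaR = −(r̄ − z·σ) = −(-0.3750 − 2.326 × 1.4704) = −(-3.7952) = 3.7952%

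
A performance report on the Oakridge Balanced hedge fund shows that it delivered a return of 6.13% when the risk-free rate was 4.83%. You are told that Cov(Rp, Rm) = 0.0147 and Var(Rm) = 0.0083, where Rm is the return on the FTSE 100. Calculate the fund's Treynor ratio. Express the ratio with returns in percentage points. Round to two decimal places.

0.73

β = Cov / Var = 0.0147 / 0.0083 = 1.7711
Treynor = (Rp − Rf) / β = (6.13% − 4.83%) / 1.7711 = 1.30 / 1.7711 = 0.7340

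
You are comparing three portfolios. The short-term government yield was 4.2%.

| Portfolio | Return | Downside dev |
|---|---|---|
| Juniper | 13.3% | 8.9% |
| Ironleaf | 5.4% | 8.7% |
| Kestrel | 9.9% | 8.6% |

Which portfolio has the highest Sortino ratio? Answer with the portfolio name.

Juniper: Sortino ratio = (13.3% − 4.2%) / 8.9% = 1.022
Ironleaf: Sortino ratio = (5.4% − 4.2%) / 8.7% = 0.138
Kestrel: Sortino ratio = (9.9% − 4.2%) / 8.6% = 0.663
Highest: Juniper (1.022).

Juniper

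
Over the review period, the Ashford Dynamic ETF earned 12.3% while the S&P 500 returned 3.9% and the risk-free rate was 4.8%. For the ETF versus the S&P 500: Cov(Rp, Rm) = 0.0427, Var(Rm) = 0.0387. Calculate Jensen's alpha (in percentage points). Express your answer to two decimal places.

β = Cov / Var = 0.0427 / 0.0387 = 1.1034
E[R] = Rf + β(Rm − Rf) = 4.8% + 1.1034 × (3.9% − 4.8%) = 3.8069%
α = Rp − E[R] = 12.3% − 3.8069% = 8.4931

8.49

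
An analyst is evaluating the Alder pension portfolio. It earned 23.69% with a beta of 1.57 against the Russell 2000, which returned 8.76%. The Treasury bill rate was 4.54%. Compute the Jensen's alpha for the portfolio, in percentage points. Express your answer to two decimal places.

12.52

CAPM expected return = Rf + β(Rm − Rf) = 4.54% + 1.57 × (8.76% − 4.54%) = 4.54 + 1.57 × 4.22 = 11.1654%
Jensen's α = Rp − E[R] = 23.69% − 11.1654% = 12.5246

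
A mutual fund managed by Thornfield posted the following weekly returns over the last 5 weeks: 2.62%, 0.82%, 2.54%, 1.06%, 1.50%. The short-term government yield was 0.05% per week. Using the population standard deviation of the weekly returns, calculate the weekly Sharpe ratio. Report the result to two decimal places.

r̄ = (2.62 + 0.82 + 2.54 + 1.06 + 1.5) / 5 = 1.7080%
Population std dev = √[2.7757 / 5] = 0.7451%
Sharpe = (r̄ − rf) / σ = (1.7080 − 0.05) / 0.7451 = 1.6580 / 0.7451 = 2.2252

2.23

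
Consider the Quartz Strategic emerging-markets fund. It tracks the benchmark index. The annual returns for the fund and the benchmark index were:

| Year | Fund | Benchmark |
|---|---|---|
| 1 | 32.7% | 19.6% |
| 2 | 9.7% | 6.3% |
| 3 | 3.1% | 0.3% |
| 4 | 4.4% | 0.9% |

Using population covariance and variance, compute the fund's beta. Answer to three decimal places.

1.530

r̄p = 12.4750%,  r̄m = 6.7750%
Cov = Σ(rp − r̄p)(rm − r̄m) / 4 = 92.2119
Var(rm) = Σ(rm − r̄m)² / 4 = 60.2869
β = Cov / Var = 92.2119 / 60.2869 = 1.5296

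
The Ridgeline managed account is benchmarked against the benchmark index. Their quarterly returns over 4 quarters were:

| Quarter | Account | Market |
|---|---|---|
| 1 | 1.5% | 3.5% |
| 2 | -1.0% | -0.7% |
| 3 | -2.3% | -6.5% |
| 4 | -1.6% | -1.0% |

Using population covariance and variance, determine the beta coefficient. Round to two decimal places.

0.37

r̄p = -0.8500%,  r̄m = -1.1750%
Cov = Σ(rp − r̄p)(rm − r̄m) / 4 = 4.6263
Var(rm) = Σ(rm − r̄m)² / 4 = 12.6169
β = Cov / Var = 4.6263 / 12.6169 = 0.3667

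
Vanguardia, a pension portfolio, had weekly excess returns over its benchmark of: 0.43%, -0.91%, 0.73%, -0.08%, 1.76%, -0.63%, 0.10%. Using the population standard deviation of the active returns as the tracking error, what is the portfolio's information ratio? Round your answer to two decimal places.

0.24

Mean return r̄ = 1.400 / 7 = 0.2000%
Population std dev = √[4.7768 / 7] = 0.8261%
IR = r̄ / tracking error = 0.2000 / 0.8261 = 0.2421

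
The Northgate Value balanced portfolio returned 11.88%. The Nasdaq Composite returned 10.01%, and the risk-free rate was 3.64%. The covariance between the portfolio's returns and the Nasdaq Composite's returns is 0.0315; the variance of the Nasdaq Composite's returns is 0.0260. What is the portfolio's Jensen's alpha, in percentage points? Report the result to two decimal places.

0.52

β = Cov / Var = 0.0315 / 0.0260 = 1.2115
E[R] = Rf + β(Rm − Rf) = 3.64% + 1.2115 × (10.01% − 3.64%) = 11.3573%
α = Rp − E[R] = 11.88% − 11.3573% = 0.5227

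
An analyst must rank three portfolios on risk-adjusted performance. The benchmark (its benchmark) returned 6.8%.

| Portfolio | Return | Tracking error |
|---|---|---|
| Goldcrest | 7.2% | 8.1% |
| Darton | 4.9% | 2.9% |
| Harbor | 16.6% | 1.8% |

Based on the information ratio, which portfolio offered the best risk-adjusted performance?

Goldcrest: IR = (7.2% − 6.8%) / 8.1% = 0.049
Darton: IR = (4.9% − 6.8%) / 2.9% = -0.655
Harbor: IR = (16.6% − 6.8%) / 1.8% = 5.444
Highest: Harbor (5.444).

Harbor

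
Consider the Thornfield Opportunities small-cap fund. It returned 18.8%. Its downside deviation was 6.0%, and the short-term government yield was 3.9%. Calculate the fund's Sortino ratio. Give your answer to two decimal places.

Sortino = (Rp − Rf) / σd = (18.8% − 3.9%) / 6.0% = 14.90% / 6.0% = 2.4833

2.48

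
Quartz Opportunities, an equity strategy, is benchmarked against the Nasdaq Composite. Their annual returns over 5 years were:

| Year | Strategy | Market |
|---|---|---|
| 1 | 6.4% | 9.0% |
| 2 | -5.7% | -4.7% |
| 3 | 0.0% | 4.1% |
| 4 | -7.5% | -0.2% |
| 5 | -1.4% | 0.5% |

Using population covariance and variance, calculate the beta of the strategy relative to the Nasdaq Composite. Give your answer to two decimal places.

r̄p = -1.6400%,  r̄m = 1.7400%
Cov = Σ(rp − r̄p)(rm − r̄m) / 5 = 19.8916
Var(rm) = Σ(rm − r̄m)² / 5 = 21.0104
β = Cov / Var = 19.8916 / 21.0104 = 0.9468

0.95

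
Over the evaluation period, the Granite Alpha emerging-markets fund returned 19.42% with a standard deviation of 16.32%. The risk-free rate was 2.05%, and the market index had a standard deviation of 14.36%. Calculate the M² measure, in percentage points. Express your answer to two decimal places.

Sharpe = (Rp − Rf) / σp = (19.42% − 2.05%) / 16.32% = 1.0643
M² = Rf + Sharpe × σm = 2.05% + 1.0643 × 14.36% = 17.3333%

17.33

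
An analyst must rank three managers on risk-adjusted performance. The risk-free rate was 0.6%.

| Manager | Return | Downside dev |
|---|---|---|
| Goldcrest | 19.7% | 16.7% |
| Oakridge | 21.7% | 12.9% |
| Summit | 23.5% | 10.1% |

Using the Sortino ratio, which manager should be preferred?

Summit

Goldcrest: Sortino ratio = (19.7% − 0.6%) / 16.7% = 1.144
Oakridge: Sortino ratio = (21.7% − 0.6%) / 12.9% = 1.636
Summit: Sortino ratio = (23.5% − 0.6%) / 10.1% = 2.267
Highest: Summit (2.267).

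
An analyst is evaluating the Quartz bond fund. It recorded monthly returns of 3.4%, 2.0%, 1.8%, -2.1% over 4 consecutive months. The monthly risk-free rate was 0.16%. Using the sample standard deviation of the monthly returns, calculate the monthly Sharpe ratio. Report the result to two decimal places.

Mean return r̄ = 5.10 / 4 = 1.2750%
Σ(r − r̄)² = (3.4 − 1.2750)² + (2 − 1.2750)² + (1.8 − 1.2750)² + … = 16.7075
sample σ = √(16.7075 / 3) = √5.5692 = 2.3599%
Sharpe = (r̄ − rf) / σ = (1.2750 − 0.16) / 2.3599 = 1.1150 / 2.3599 = 0.4725

0.47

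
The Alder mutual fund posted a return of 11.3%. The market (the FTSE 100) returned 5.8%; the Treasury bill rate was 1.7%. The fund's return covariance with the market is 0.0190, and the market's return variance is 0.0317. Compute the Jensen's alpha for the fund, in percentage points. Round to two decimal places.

β = Cov / Var = 0.0190 / 0.0317 = 0.5994
E[R] = Rf + β(Rm − Rf) = 1.7% + 0.5994 × (5.8% − 1.7%) = 4.1575%
α = Rp − E[R] = 11.3% − 4.1575% = 7.1425

7.14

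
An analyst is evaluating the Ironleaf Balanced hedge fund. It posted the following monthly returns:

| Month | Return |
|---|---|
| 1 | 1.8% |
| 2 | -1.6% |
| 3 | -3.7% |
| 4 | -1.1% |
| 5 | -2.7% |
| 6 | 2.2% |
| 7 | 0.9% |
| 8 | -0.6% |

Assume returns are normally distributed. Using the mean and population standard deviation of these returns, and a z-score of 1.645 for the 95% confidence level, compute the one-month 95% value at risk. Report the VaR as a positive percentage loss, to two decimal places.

r̄ = (1.8 − 1.6 − 3.7 − 1.1 − 2.7 + 2.2 + 0.9 − 0.6) / 8 = -4.80 / 8 = -0.6000%
Population σ = √[Σ(r − r̄)² / 8] = √[31.1200 / 8] = √3.8900 = 1.9723%
VaR = −(r̄ − z·σ) = −(-0.6000 − 1.645 × 1.9723) = −(-3.8444) = 3.8444%

3.84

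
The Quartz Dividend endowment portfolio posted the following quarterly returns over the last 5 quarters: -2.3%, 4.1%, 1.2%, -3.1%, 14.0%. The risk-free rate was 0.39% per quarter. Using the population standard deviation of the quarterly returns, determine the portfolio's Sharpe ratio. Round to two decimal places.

0.39

r̄ = (-2.3 + 4.1 + 1.2 − 3.1 + 14) / 5 = 2.7800%
Σ(r − r̄)² = 190.5080; population σ = √(190.5080/5) = 6.1726%
Sharpe = (r̄ − rf) / σ = (2.7800 − 0.39) / 6.1726 = 2.3900 / 6.1726 = 0.3872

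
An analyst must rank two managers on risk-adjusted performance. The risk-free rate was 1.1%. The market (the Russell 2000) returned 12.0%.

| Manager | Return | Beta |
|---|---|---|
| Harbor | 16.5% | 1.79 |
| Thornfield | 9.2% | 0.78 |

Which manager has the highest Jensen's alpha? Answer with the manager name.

Thornfield

Harbor: α = 16.5% − [1.1% + 1.79 × (12.0% − 1.1%)] = -4.111
Thornfield: α = 9.2% − [1.1% + 0.78 × (12.0% − 1.1%)] = -0.402
Highest: Thornfield (-0.402).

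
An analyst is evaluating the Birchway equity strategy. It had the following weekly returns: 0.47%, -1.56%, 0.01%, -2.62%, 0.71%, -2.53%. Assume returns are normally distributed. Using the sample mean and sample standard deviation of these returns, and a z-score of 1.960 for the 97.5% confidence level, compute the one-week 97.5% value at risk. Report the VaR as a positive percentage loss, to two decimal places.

Mean return r̄ = -5.520 / 6 = -0.9200%
Σ(r − r̄)² = 11.3456; sample σ = √(11.3456/5) = 1.5064%
VaR = −(r̄ − z·σ) = −(-0.9200 − 1.960 × 1.5064) = −(-3.8725) = 3.8725%

3.87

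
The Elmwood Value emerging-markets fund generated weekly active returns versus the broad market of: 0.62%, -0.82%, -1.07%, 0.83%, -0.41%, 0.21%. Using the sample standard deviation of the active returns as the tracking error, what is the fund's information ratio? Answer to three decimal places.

μ = (0.62 − 0.82 − 1.07 + 0.83 − 0.41 + 0.21) / 6 = -0.1067%
Σ(r − μ)² = (0.62 − (-0.1067))² + (-0.82 − (-0.1067))² + (-1.07 − (-0.1067))² + … = 3.0345
sample σ = √(3.0345 / 5) = √0.6069 = 0.7790%
IR = μ / tracking error = -0.1067 / 0.7790 = -0.1370

-0.137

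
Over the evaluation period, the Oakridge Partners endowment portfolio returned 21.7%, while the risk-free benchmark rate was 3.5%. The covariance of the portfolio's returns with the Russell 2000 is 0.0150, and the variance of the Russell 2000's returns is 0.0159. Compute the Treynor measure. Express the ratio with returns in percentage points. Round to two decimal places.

19.29

β = Cov / Var = 0.0150 / 0.0159 = 0.9434
Treynor = (Rp − Rf) / β = (21.7% − 3.5%) / 0.9434 = 18.20 / 0.9434 = 19.2919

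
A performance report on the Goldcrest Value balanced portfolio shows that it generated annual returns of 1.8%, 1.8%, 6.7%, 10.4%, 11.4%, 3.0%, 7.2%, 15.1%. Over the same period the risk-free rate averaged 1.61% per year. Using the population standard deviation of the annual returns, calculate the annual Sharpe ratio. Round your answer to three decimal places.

μ = (1.8 + 1.8 + 6.7 + 10.4 + 11.4 + 3 + 7.2 + 15.1) / 8 = 57.40 / 8 = 7.1750%
Population std dev = √[166.4950 / 8] = 4.5620%
Sharpe = (μ − rf) / σ = (7.1750 − 1.61) / 4.5620 = 5.5650 / 4.5620 = 1.2199

1.220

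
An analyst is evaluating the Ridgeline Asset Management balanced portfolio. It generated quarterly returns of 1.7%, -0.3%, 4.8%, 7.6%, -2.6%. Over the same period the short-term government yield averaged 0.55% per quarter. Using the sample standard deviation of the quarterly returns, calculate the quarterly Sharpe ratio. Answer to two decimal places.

Mean return r̄ = 11.20 / 5 = 2.2400%
Sample σ = √[Σ(r − r̄)² / 4] = √[65.4520 / 4] = √16.3630 = 4.0451%
Sharpe = (r̄ − rf) / σ = (2.2400 − 0.55) / 4.0451 = 1.6900 / 4.0451 = 0.4178

0.42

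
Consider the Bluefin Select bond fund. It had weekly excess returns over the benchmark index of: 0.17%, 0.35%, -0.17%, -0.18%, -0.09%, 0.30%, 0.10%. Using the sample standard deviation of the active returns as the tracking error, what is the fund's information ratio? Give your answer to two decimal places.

0.31

Mean return r̄ = 0.480 / 7 = 0.0686%
Σ(r − r̄)² = 0.2879; sample σ = √(0.2879/6) = 0.2191%
IR = r̄ / tracking error = 0.0686 / 0.2191 = 0.3131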